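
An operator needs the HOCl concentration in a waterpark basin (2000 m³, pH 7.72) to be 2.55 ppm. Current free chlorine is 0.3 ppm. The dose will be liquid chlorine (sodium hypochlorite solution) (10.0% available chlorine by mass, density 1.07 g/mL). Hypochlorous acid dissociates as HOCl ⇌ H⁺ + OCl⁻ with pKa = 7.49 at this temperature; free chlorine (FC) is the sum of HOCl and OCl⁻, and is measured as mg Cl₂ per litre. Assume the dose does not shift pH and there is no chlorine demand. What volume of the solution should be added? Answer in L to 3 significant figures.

123 L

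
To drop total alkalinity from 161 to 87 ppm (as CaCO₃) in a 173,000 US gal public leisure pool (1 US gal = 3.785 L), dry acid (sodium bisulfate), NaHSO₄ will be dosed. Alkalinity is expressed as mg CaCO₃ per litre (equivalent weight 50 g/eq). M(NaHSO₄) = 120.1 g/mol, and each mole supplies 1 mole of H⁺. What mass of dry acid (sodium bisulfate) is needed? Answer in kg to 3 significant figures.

Volume: 173,000 US gal × 3.785 L/gal = 654,805 L.
Alkalinity to neutralize: (161 − 87) = 74 mg/L as CaCO₃ × 654,805 L = 48,460 g as CaCO₃.
Equivalents of H⁺ required: 48,460 ÷ 50 g/eq = 969.1 eq = 969.1 mol NaHSO₄.
Mass of NaHSO₄: 969.1 × 120.1 = 116,400 g.

116 kg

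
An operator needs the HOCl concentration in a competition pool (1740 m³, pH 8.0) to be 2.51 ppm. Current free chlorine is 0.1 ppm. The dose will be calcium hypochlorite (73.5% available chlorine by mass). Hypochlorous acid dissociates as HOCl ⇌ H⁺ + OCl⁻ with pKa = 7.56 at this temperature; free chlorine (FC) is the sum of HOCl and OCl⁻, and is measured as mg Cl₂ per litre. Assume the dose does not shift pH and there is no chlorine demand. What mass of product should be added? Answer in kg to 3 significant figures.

Volume: 1740 m³ = 1,740,000 L.
[OCl⁻]/[HOCl] = 10^(pH − pKa) = 10^(8.0 − 7.56) = 2.754; fraction as HOCl = 1/(1 + 2.754) = 0.2664.
Free chlorine required for 2.51 ppm HOCl: 2.51 / 0.2664 = 9.423 ppm.
FC to add: 9.423 − 0.1 = 9.323 mg/L as Cl₂.
Cl₂ equivalent: 9.323 mg/L × 1,740,000 L = 16,220 g.
Product at 73.5% available Cl: 16,220 / 0.735 = 22,070 g.

22.1 kg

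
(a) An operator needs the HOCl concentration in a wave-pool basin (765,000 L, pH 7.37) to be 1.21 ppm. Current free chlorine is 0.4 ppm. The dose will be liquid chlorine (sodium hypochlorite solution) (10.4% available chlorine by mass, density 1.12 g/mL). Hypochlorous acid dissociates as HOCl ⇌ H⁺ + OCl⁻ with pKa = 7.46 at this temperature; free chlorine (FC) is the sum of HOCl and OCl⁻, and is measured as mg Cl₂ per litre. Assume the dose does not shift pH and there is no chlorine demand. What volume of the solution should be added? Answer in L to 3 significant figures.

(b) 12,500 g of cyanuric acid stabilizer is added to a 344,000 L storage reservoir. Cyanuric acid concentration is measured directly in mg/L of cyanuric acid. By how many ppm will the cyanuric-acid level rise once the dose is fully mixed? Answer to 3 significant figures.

(a) [OCl⁻]/[HOCl] = 10^(pH − pKa) = 10^(7.37 − 7.46) = 0.8128; fraction as HOCl = 1/(1 + 0.8128) = 0.5516.
(a) Free chlorine required for 1.21 ppm HOCl: 1.21 / 0.5516 = 2.194 ppm.
(a) FC to add: 2.194 − 0.4 = 1.794 mg/L as Cl₂.
(a) Cl₂ equivalent: 1.794 mg/L × 765,000 L = 1372 g.
(a) Product at 10.4% available Cl: 1372 / 0.104 = 13,190 g.
(a) Volume: 13,190 g ÷ 1.12 g/mL = 11,780 mL.

(b) Rise: 12,500 g / 344,000 L × 1000 = 36.34 mg/L.

(a) 11.8 L; (b) 36.3 ppm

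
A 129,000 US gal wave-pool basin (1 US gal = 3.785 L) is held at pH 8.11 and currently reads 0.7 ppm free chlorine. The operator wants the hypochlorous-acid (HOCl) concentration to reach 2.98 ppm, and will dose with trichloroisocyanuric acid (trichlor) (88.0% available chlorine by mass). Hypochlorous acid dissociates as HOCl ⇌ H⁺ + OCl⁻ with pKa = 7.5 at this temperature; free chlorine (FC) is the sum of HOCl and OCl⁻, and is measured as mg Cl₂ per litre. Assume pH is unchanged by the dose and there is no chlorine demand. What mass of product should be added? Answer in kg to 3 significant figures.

Volume: 129,000 US gal × 3.785 L/gal = 488,265 L.
[OCl⁻]/[HOCl] = 10^(pH − pKa) = 10^(8.11 − 7.5) = 4.074; fraction as HOCl = 1/(1 + 4.074) = 0.1971.
Free chlorine required for 2.98 ppm HOCl: 2.98 / 0.1971 = 15.12 ppm.
FC to add: 15.12 − 0.7 = 14.42 mg/L as Cl₂.
Cl₂ equivalent: 14.42 mg/L × 488,265 L = 7041 g.
Product at 88.0% available Cl: 7041 / 0.88 = 8001 g.

8.00 kg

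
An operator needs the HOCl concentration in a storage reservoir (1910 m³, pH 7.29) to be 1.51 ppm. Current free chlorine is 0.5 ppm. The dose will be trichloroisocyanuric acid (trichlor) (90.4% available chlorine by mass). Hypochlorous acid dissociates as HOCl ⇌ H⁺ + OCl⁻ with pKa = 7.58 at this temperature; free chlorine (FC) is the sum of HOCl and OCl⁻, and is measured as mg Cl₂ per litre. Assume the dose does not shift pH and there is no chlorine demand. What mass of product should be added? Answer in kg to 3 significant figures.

Volume: 1910 m³ = 1,910,000 L.
[OCl⁻]/[HOCl] = 10^(pH − pKa) = 10^(7.29 − 7.58) = 0.5129; fraction as HOCl = 1/(1 + 0.5129) = 0.661.
Free chlorine required for 1.51 ppm HOCl: 1.51 / 0.661 = 2.284 ppm.
FC to add: 2.284 − 0.5 = 1.784 mg/L as Cl₂.
Cl₂ equivalent: 1.784 mg/L × 1,910,000 L = 3408 g.
Product at 90.4% available Cl: 3408 / 0.904 = 3770 g.

3.77 kg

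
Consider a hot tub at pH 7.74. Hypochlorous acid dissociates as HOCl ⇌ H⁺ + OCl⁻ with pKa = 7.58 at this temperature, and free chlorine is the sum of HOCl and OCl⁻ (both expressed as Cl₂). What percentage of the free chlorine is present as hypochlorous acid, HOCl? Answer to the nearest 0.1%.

40.9%

[OCl⁻]/[HOCl] = 10^(pH − pKa) = 10^(7.74 − 7.58) = 10^0.16 = 1.445.
Fraction as HOCl = 1 / (1 + 1.445) = 0.4089.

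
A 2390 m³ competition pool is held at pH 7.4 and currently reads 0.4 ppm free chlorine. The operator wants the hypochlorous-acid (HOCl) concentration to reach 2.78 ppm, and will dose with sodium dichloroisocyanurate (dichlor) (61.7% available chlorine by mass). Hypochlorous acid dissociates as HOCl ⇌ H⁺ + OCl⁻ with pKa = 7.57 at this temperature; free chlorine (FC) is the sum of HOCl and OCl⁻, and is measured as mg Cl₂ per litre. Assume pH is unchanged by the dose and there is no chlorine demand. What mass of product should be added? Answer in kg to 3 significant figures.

16.5 kg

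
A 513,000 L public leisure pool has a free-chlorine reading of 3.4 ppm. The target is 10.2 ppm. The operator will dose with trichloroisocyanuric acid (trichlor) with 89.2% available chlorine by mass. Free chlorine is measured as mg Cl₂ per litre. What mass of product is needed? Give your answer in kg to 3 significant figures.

3.91 kg

Chlorine deficit: 10.2 − 3.4 = 6.8 ppm = 6.8 mg/L as Cl₂.
Cl₂ equivalent needed: 6.8 mg/L × 513,000 L = 3,488,000 mg = 3488 g.
Product at 89.2% available chlorine: 3488 / 0.892 = 3911 g.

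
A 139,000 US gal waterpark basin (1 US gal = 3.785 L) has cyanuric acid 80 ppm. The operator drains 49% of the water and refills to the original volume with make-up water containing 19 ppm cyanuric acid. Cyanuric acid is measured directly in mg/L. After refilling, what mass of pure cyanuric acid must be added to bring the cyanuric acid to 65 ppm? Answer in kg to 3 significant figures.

Volume: 139,000 US gal × 3.785 L/gal = 526,115 L.
After draining 49% and refilling: 80 × 0.51 + 19 × 0.49 = 50.11 ppm.
Deficit to target: 65 − 50.11 = 14.89 mg/L.
Mass: 14.89 mg/L × 526,115 L = 7834 g cyanuric acid.

7.83 kg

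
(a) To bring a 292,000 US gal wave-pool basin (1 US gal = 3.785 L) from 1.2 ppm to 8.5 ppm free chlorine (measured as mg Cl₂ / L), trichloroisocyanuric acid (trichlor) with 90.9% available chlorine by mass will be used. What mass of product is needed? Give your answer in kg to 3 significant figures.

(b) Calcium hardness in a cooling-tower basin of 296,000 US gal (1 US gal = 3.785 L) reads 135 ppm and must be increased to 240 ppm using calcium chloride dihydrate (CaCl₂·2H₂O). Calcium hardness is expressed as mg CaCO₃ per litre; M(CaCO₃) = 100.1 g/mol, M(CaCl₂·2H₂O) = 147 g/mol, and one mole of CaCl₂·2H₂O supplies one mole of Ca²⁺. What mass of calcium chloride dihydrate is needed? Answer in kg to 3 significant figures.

(a) Volume: 292,000 US gal × 3.785 L/gal = 1,105,220 L.
(a) Chlorine deficit: 8.5 − 1.2 = 7.3 ppm = 7.3 mg/L as Cl₂.
(a) Cl₂ equivalent needed: 7.3 mg/L × 1,105,220 L = 8,068,000 mg = 8068 g.
(a) Product at 90.9% available chlorine: 8068 / 0.909 = 8876 g.

(b) Volume: 296,000 US gal × 3.785 L/gal = 1,120,360 L.
(b) Hardness to add: (240 − 135) = 105 mg/L as CaCO₃ × 1,120,360 L = 117,600 g as CaCO₃.
(b) Moles of Ca²⁺ (1 mol Ca²⁺ ≡ 1 mol CaCO₃): 117,600 / 100.1 g/mol = 1175 mol.
(b) Mass of CaCl₂·2H₂O: 1175 × 147 = 172,800 g.

(a) 8.88 kg; (b) 173 kg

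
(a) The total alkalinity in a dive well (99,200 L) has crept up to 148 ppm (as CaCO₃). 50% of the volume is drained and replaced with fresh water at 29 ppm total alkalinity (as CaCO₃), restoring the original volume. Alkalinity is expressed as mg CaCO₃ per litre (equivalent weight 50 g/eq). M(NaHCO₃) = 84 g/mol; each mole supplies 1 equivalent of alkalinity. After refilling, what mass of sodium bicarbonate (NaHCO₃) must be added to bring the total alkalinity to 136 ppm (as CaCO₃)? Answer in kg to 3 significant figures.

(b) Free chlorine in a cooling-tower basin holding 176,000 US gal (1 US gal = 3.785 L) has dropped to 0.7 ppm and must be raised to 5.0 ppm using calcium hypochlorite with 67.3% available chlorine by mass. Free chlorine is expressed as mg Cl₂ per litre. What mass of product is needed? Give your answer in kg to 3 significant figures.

(a) 7.92 kg; (b) 4.26 kg

(a) After draining 50% and refilling: 148 × 0.50 + 29 × 0.50 = 88.5 ppm.
(a) Deficit to target: 136 − 88.5 = 47.5 mg/L.
(a) As CaCO₃: 47.5 mg/L × 99,200 L = 4712 g; ÷ 50 g/eq ÷ 1 = 94.24 mol NaHCO₃.
(a) Mass: 94.24 × 84 = 7916 g.

(b) Volume: 176,000 US gal × 3.785 L/gal = 666,160 L.
(b) Chlorine deficit: 5.0 − 0.7 = 4.3 ppm = 4.3 mg/L as Cl₂.
(b) Cl₂ equivalent needed: 4.3 mg/L × 666,160 L = 2,864,000 mg = 2864 g.
(b) Product at 67.3% available chlorine: 2864 / 0.673 = 4256 g.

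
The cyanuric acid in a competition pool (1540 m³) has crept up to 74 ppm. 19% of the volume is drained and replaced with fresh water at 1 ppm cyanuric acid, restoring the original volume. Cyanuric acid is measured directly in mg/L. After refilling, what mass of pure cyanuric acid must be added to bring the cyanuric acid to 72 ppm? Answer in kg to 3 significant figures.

Volume: 1540 m³ = 1,540,000 L.
After draining 19% and refilling: 74 × 0.81 + 1 × 0.19 = 60.13 ppm.
Deficit to target: 72 − 60.13 = 11.87 mg/L.
Mass: 11.87 mg/L × 1,540,000 L = 18,280 g cyanuric acid.

18.3 kg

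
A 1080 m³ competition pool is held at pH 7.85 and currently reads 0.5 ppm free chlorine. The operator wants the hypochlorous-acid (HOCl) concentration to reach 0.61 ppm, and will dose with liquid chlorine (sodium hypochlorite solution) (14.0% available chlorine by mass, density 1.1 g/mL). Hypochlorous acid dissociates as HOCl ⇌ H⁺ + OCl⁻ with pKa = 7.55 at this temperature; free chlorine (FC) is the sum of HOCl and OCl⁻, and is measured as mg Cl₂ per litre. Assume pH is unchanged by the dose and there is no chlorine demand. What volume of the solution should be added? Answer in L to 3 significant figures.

9.31 L

Volume: 1080 m³ = 1,080,000 L.
[OCl⁻]/[HOCl] = 10^(pH − pKa) = 10^(7.85 − 7.55) = 1.995; fraction as HOCl = 1/(1 + 1.995) = 0.3339.
Free chlorine required for 0.61 ppm HOCl: 0.61 / 0.3339 = 1.827 ppm.
FC to add: 1.827 − 0.5 = 1.327 mg/L as Cl₂.
Cl₂ equivalent: 1.327 mg/L × 1,080,000 L = 1433 g.
Product at 14.0% available Cl: 1433 / 0.14 = 10,240 g.
Volume: 10,240 g ÷ 1.1 g/mL = 9307 mL.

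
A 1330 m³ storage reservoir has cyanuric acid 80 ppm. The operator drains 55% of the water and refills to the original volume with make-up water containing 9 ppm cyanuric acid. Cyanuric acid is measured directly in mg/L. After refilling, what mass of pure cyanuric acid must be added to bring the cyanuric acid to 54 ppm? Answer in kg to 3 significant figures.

Volume: 1330 m³ = 1,330,000 L.
After draining 55% and refilling: 80 × 0.45 + 9 × 0.55 = 40.95 ppm.
Deficit to target: 54 − 40.95 = 13.05 mg/L.
Mass: 13.05 mg/L × 1,330,000 L = 17,360 g cyanuric acid.

17.4 kg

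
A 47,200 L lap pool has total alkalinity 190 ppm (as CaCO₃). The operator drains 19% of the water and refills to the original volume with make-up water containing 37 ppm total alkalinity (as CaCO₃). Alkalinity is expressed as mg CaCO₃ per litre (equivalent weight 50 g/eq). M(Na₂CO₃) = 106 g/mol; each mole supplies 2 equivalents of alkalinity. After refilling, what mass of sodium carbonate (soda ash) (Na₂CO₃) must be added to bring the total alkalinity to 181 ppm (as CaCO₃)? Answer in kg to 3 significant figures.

1.00 kg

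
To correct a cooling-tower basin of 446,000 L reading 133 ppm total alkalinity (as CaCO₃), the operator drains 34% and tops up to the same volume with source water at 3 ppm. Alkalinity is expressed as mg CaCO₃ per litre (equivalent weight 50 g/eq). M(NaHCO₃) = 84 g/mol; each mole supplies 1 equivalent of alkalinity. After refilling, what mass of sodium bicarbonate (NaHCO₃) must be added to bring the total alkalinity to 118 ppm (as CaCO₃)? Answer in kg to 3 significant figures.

21.9 kg

After draining 34% and refilling: 133 × 0.66 + 3 × 0.34 = 88.8 ppm.
Deficit to target: 118 − 88.8 = 29.2 mg/L.
As CaCO₃: 29.2 mg/L × 446,000 L = 13,020 g; ÷ 50 g/eq ÷ 1 = 260.5 mol NaHCO₃.
Mass: 260.5 × 84 = 21,880 g.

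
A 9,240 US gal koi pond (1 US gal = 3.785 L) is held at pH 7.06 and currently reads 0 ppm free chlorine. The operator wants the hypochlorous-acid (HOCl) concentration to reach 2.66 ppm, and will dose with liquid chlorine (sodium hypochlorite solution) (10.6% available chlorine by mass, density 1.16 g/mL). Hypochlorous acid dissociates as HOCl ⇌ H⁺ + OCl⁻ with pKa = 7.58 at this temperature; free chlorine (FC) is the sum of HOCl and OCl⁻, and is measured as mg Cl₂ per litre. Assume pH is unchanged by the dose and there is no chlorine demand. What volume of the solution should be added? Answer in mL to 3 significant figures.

985 mL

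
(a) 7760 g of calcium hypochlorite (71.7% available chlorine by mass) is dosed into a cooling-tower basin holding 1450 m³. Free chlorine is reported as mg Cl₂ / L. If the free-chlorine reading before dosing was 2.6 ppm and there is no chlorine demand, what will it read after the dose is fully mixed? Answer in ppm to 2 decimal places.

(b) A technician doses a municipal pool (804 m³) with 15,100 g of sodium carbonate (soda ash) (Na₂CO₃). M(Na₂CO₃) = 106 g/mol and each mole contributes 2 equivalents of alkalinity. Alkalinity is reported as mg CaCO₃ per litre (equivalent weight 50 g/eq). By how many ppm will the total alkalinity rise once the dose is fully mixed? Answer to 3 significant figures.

(a) 6.44 ppm; (b) 17.7 ppm

(a) Volume: 1450 m³ = 1,450,000 L.
(a) Available chlorine delivered: 7760 g × 0.717 = 5564 g as Cl₂.
(a) Concentration rise: 5564 g / 1,450,000 L = 3.837 mg/L = 3.84 ppm.
(a) Final FC: 2.6 + 3.84 = 6.44 ppm.

(b) Volume: 804 m³ = 804,000 L.
(b) Moles of Na₂CO₃: 15,100 g ÷ 106 g/mol = 142.5 mol → 284.9 eq of alkalinity.
(b) As CaCO₃: 284.9 eq × 50 g/eq = 14,250 g.
(b) Rise: 14,250 g / 804,000 L × 1000 = 17.72 mg/L.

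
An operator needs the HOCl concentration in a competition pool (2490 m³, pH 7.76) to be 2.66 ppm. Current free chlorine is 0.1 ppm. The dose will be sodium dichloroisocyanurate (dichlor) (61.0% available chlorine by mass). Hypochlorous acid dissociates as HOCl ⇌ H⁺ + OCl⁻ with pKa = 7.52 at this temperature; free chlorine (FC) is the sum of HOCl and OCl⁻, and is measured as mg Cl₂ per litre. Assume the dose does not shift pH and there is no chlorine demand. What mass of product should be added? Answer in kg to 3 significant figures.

29.3 kg

Volume: 2490 m³ = 2,490,000 L.
[OCl⁻]/[HOCl] = 10^(pH − pKa) = 10^(7.76 − 7.52) = 1.738; fraction as HOCl = 1/(1 + 1.738) = 0.3653.
Free chlorine required for 2.66 ppm HOCl: 2.66 / 0.3653 = 7.283 ppm.
FC to add: 7.283 − 0.1 = 7.183 mg/L as Cl₂.
Cl₂ equivalent: 7.183 mg/L × 2,490,000 L = 17,880 g.
Product at 61.0% available Cl: 17,880 / 0.61 = 29,320 g.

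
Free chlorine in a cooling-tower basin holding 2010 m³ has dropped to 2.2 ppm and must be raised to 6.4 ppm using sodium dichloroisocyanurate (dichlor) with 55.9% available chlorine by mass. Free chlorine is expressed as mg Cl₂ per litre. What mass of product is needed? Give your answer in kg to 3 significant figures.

15.1 kg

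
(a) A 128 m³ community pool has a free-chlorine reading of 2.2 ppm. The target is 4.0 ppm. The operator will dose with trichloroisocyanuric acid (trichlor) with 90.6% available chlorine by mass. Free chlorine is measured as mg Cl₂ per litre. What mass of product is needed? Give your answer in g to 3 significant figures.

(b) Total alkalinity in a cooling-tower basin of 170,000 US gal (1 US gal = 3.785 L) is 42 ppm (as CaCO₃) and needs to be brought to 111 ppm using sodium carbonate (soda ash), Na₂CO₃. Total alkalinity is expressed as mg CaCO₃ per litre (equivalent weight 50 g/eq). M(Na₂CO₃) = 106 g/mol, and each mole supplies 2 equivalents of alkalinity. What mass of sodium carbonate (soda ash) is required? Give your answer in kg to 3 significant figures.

(a) Volume: 128 m³ = 128,000 L.
(a) Chlorine deficit: 4.0 − 2.2 = 1.8 ppm = 1.8 mg/L as Cl₂.
(a) Cl₂ equivalent needed: 1.8 mg/L × 128,000 L = 230,400 mg = 230.4 g.
(a) Product at 90.6% available chlorine: 230.4 / 0.906 = 254.3 g.

(b) Volume: 170,000 US gal × 3.785 L/gal = 643,450 L.
(b) Alkalinity to add: (111 − 42) = 69 mg/L as CaCO₃ × 643,450 L = 44,400 g as CaCO₃.
(b) Equivalents: 44,400 g ÷ 50 g/eq = 888 eq.
(b) Each mole of Na₂CO₃ supplies 2 eq, so 888 / 2 = 444 mol.
(b) Mass: 444 mol × 106 g/mol = 47,060 g.

(a) 254 g; (b) 47.1 kg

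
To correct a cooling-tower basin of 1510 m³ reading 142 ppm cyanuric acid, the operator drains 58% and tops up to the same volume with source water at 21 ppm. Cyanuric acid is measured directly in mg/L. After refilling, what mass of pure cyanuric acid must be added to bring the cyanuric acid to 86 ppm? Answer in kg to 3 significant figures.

21.4 kg

Volume: 1510 m³ = 1,510,000 L.
After draining 58% and refilling: 142 × 0.42 + 21 × 0.58 = 71.82 ppm.
Deficit to target: 86 − 71.82 = 14.18 mg/L.
Mass: 14.18 mg/L × 1,510,000 L = 21,410 g cyanuric acid.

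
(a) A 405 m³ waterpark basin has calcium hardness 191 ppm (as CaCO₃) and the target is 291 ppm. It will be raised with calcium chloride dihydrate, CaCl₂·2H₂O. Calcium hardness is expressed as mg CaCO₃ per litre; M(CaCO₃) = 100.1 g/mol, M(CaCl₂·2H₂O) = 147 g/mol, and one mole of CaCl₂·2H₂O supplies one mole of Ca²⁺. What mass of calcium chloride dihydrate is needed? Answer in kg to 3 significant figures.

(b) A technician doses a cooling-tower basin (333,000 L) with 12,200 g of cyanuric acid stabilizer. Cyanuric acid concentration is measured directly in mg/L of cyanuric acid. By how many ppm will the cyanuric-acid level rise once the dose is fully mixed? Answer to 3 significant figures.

(a) Volume: 405 m³ = 405,000 L.
(a) Hardness to add: (291 − 191) = 100 mg/L as CaCO₃ × 405,000 L = 40,500 g as CaCO₃.
(a) Moles of Ca²⁺ (1 mol Ca²⁺ ≡ 1 mol CaCO₃): 40,500 / 100.1 g/mol = 404.6 mol.
(a) Mass of CaCl₂·2H₂O: 404.6 × 147 = 59,480 g.

(b) Rise: 12,200 g / 333,000 L × 1000 = 36.64 mg/L.

(a) 59.5 kg; (b) 36.6 ppm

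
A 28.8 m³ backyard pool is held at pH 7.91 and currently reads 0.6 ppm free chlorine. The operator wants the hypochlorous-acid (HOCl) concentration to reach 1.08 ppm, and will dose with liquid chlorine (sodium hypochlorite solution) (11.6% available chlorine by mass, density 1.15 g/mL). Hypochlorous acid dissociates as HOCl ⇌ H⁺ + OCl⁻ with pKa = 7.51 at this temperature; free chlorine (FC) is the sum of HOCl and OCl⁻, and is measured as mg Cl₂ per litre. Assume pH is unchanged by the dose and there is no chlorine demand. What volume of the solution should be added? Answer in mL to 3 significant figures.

Volume: 28.8 m³ = 28,800 L.
[OCl⁻]/[HOCl] = 10^(pH − pKa) = 10^(7.91 − 7.51) = 2.512; fraction as HOCl = 1/(1 + 2.512) = 0.2847.
Free chlorine required for 1.08 ppm HOCl: 1.08 / 0.2847 = 3.793 ppm.
FC to add: 3.793 − 0.6 = 3.193 mg/L as Cl₂.
Cl₂ equivalent: 3.193 mg/L × 28,800 L = 91.95 g.
Product at 11.6% available Cl: 91.95 / 0.116 = 792.7 g.
Volume: 792.7 g ÷ 1.15 g/mL = 689.3 mL.

689 mL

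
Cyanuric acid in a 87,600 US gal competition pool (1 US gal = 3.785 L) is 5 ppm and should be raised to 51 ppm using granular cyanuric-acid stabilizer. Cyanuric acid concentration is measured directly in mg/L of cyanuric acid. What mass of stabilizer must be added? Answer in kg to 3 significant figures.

15.3 kg

Volume: 87,600 US gal × 3.785 L/gal = 331,566 L.
CYA to add: (51 − 5) = 46 mg/L × 331,566 L = 15,250 g cyanuric acid.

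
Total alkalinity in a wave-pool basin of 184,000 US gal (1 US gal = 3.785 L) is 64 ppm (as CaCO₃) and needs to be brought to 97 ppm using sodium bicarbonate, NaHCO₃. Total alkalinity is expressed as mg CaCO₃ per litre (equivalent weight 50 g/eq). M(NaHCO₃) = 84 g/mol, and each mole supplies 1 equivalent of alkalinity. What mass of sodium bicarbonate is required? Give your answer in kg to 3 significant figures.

38.6 kg

Volume: 184,000 US gal × 3.785 L/gal = 696,440 L.
Alkalinity to add: (97 − 64) = 33 mg/L as CaCO₃ × 696,440 L = 22,980 g as CaCO₃.
Equivalents: 22,980 g ÷ 50 g/eq = 459.7 eq.
NaHCO₃ supplies 1 eq per mole → 459.7 mol.
Mass: 459.7 mol × 84 g/mol = 38,610 g.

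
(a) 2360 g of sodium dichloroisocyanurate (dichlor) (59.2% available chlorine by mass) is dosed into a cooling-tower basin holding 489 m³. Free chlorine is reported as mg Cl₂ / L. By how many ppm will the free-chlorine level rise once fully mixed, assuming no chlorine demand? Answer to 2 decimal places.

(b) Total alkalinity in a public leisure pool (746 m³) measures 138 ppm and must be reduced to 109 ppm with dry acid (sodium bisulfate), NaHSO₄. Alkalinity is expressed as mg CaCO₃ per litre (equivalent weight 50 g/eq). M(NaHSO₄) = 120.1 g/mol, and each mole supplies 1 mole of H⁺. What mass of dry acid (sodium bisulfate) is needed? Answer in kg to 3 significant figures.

(a) 2.86 ppm; (b) 52.0 kg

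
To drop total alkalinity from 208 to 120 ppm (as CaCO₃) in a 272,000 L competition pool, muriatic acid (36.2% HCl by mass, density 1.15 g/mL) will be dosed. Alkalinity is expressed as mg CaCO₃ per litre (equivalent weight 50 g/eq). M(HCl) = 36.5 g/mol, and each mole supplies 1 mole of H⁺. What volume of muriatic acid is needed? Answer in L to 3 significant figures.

42.0 L

Alkalinity to neutralize: (208 − 120) = 88 mg/L as CaCO₃ × 272,000 L = 23,940 g as CaCO₃.
Equivalents of H⁺ required: 23,940 ÷ 50 g/eq = 478.7 eq = 478.7 mol HCl.
Mass of HCl: 478.7 × 36.5 = 17,470 g.
Mass of 36.2% solution: 17,470 / 0.362 = 48,270 g.
Volume: 48,270 g ÷ 1.15 g/mL = 41,970 mL.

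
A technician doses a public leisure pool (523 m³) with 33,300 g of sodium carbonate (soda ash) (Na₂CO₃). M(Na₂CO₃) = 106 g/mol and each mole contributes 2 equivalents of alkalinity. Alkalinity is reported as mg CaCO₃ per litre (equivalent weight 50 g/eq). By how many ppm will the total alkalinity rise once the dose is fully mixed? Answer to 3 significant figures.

60.1 ppm

Volume: 523 m³ = 523,000 L.
Moles of Na₂CO₃: 33,300 g ÷ 106 g/mol = 314.2 mol → 628.3 eq of alkalinity.
As CaCO₃: 628.3 eq × 50 g/eq = 31,420 g.
Rise: 31,420 g / 523,000 L × 1000 = 60.07 mg/L.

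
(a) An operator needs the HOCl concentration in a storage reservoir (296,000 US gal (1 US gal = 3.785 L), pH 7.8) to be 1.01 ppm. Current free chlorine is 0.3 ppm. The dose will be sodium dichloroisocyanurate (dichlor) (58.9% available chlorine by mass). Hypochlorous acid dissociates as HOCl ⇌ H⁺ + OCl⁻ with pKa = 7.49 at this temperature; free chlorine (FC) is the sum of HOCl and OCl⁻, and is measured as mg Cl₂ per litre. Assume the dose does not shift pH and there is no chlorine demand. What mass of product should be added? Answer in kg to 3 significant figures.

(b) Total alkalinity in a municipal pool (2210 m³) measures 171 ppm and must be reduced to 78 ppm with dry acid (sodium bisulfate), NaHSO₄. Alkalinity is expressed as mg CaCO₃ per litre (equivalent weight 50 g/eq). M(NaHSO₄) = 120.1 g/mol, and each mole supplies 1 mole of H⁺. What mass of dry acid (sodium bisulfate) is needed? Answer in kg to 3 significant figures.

(a) 5.27 kg; (b) 494 kg

(a) Volume: 296,000 US gal × 3.785 L/gal = 1,120,360 L.
(a) [OCl⁻]/[HOCl] = 10^(pH − pKa) = 10^(7.8 − 7.49) = 2.042; fraction as HOCl = 1/(1 + 2.042) = 0.3288.
(a) Free chlorine required for 1.01 ppm HOCl: 1.01 / 0.3288 = 3.072 ppm.
(a) FC to add: 3.072 − 0.3 = 2.772 mg/L as Cl₂.
(a) Cl₂ equivalent: 2.772 mg/L × 1,120,360 L = 3106 g.
(a) Product at 58.9% available Cl: 3106 / 0.589 = 5273 g.

(b) Volume: 2210 m³ = 2,210,000 L.
(b) Alkalinity to neutralize: (171 − 78) = 93 mg/L as CaCO₃ × 2,210,000 L = 205,500 g as CaCO₃.
(b) Equivalents of H⁺ required: 205,500 ÷ 50 g/eq = 4111 eq = 4111 mol NaHSO₄.
(b) Mass of NaHSO₄: 4111 × 120.1 = 493,700 g.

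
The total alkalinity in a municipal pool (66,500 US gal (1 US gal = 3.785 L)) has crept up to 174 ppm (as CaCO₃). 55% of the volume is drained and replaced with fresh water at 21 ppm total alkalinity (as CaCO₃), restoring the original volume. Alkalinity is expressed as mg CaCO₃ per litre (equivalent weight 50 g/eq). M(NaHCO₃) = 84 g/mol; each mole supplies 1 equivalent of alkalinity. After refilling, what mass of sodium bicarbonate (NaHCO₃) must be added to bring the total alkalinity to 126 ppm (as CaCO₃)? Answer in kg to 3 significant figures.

Volume: 66,500 US gal × 3.785 L/gal = 251,702 L.
After draining 55% and refilling: 174 × 0.45 + 21 × 0.55 = 89.85 ppm.
Deficit to target: 126 − 89.85 = 36.15 mg/L.
As CaCO₃: 36.15 mg/L × 251,702 L = 9099 g; ÷ 50 g/eq ÷ 1 = 182 mol NaHCO₃.
Mass: 182 × 84 = 15,290 g.

15.3 kg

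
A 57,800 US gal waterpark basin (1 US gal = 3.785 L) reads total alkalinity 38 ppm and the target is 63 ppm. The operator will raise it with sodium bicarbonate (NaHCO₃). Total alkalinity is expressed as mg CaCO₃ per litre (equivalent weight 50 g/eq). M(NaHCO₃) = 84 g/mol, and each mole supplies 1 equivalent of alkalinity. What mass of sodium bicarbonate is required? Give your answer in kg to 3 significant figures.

Volume: 57,800 US gal × 3.785 L/gal = 218,773 L.
Alkalinity to add: (63 − 38) = 25 mg/L as CaCO₃ × 218,773 L = 5469 g as CaCO₃.
Equivalents: 5469 g ÷ 50 g/eq = 109.4 eq.
NaHCO₃ supplies 1 eq per mole → 109.4 mol.
Mass: 109.4 mol × 84 g/mol = 9188 g.

9.19 kg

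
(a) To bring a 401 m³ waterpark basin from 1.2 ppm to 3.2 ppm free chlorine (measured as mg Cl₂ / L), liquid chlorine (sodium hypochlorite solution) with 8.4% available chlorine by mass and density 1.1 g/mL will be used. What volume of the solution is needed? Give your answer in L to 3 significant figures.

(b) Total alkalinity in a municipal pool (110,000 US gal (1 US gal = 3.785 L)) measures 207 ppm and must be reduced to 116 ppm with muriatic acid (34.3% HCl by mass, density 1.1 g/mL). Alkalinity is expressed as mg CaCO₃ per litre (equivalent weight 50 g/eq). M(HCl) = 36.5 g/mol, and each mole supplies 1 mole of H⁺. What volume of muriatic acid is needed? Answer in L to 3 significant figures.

(a) Volume: 401 m³ = 401,000 L.
(a) Chlorine deficit: 3.2 − 1.2 = 2 ppm = 2 mg/L as Cl₂.
(a) Cl₂ equivalent needed: 2 mg/L × 401,000 L = 802,000 mg = 802 g.
(a) Product at 8.4% available chlorine: 802 / 0.084 = 9548 g.
(a) Volume at density 1.1 g/mL: 9548 g ÷ 1.1 g/mL = 8680 mL.

(b) Volume: 110,000 US gal × 3.785 L/gal = 416,350 L.
(b) Alkalinity to neutralize: (207 − 116) = 91 mg/L as CaCO₃ × 416,350 L = 37,890 g as CaCO₃.
(b) Equivalents of H⁺ required: 37,890 ÷ 50 g/eq = 757.8 eq = 757.8 mol HCl.
(b) Mass of HCl: 757.8 × 36.5 = 27,660 g.
(b) Mass of 34.3% solution: 27,660 / 0.343 = 80,640 g.
(b) Volume: 80,640 g ÷ 1.1 g/mL = 73,310 mL.

(a) 8.68 L; (b) 73.3 L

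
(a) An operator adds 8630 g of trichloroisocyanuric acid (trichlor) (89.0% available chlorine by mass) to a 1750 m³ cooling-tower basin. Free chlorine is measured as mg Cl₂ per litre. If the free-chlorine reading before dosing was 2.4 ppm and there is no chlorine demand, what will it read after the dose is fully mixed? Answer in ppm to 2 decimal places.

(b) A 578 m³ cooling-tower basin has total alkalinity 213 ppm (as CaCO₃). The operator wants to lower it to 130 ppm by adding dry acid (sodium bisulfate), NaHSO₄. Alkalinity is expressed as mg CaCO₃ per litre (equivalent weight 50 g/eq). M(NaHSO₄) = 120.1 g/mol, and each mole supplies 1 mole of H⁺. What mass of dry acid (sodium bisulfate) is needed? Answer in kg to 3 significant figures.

(a) Volume: 1750 m³ = 1,750,000 L.
(a) Available chlorine delivered: 8630 g × 0.89 = 7681 g as Cl₂.
(a) Concentration rise: 7681 g / 1,750,000 L = 4.389 mg/L = 4.39 ppm.
(a) Final FC: 2.4 + 4.39 = 6.79 ppm.

(b) Volume: 578 m³ = 578,000 L.
(b) Alkalinity to neutralize: (213 − 130) = 83 mg/L as CaCO₃ × 578,000 L = 47,970 g as CaCO₃.
(b) Equivalents of H⁺ required: 47,970 ÷ 50 g/eq = 959.5 eq = 959.5 mol NaHSO₄.
(b) Mass of NaHSO₄: 959.5 × 120.1 = 115,200 g.

(a) 6.79 ppm; (b) 115 kg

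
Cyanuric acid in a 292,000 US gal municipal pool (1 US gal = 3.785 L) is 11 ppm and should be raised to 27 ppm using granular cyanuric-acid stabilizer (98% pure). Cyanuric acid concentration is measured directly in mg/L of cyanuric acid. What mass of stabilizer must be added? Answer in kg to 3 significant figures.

18.0 kg

Volume: 292,000 US gal × 3.785 L/gal = 1,105,220 L.
CYA to add: (27 − 11) = 16 mg/L × 1,105,220 L = 17,680 g cyanuric acid.
At 98% purity: 17,680 / 0.98 = 18,040 g product.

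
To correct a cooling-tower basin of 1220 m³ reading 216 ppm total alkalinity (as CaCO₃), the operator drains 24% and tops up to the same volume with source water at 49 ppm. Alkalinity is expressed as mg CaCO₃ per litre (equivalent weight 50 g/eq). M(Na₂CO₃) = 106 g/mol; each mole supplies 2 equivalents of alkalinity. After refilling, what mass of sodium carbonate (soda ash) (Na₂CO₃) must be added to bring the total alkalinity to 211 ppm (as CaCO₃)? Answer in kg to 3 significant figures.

Volume: 1220 m³ = 1,220,000 L.
After draining 24% and refilling: 216 × 0.76 + 49 × 0.24 = 175.92 ppm.
Deficit to target: 211 − 175.92 = 35.08 mg/L.
As CaCO₃: 35.08 mg/L × 1,220,000 L = 42,800 g; ÷ 50 g/eq ÷ 2 = 428 mol Na₂CO₃.
Mass: 428 × 106 = 45,370 g.

45.4 kg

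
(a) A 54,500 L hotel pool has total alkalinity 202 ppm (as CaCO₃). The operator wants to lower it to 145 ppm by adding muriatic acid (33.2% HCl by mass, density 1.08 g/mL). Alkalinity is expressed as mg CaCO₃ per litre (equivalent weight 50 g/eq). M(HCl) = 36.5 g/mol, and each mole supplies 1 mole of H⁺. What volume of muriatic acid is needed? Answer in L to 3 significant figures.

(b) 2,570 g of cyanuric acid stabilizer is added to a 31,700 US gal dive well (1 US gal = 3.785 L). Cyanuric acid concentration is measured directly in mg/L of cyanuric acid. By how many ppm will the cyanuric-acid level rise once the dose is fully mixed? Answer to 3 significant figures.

(a) Alkalinity to neutralize: (202 − 145) = 57 mg/L as CaCO₃ × 54,500 L = 3106 g as CaCO₃.
(a) Equivalents of H⁺ required: 3106 ÷ 50 g/eq = 62.13 eq = 62.13 mol HCl.
(a) Mass of HCl: 62.13 × 36.5 = 2268 g.
(a) Mass of 33.2% solution: 2268 / 0.332 = 6831 g.
(a) Volume: 6831 g ÷ 1.08 g/mL = 6325 mL.

(b) Volume: 31,700 US gal × 3.785 L/gal = 119,984 L.
(b) Rise: 2,570 g / 119,984 L × 1000 = 21.42 mg/L.

(a) 6.32 L; (b) 21.4 ppm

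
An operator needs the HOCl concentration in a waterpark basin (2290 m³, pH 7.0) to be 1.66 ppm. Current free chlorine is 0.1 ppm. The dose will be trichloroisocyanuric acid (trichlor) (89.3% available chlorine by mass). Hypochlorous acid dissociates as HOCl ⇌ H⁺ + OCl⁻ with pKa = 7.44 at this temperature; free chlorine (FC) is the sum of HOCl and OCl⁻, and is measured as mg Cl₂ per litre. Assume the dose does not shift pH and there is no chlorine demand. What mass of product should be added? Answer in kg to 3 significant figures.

5.55 kg

Volume: 2290 m³ = 2,290,000 L.
[OCl⁻]/[HOCl] = 10^(pH − pKa) = 10^(7.0 − 7.44) = 0.3631; fraction as HOCl = 1/(1 + 0.3631) = 0.7336.
Free chlorine required for 1.66 ppm HOCl: 1.66 / 0.7336 = 2.263 ppm.
FC to add: 2.263 − 0.1 = 2.163 mg/L as Cl₂.
Cl₂ equivalent: 2.163 mg/L × 2,290,000 L = 4953 g.
Product at 89.3% available Cl: 4953 / 0.893 = 5546 g.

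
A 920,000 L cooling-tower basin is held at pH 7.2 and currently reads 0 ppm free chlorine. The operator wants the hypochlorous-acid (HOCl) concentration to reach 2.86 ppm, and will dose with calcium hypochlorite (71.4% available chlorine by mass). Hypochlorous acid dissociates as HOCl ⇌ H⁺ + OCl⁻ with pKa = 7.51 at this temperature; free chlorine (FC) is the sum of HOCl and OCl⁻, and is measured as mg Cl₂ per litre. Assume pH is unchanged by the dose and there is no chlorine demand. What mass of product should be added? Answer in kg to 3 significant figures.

5.49 kg

[OCl⁻]/[HOCl] = 10^(pH − pKa) = 10^(7.2 − 7.51) = 0.4898; fraction as HOCl = 1/(1 + 0.4898) = 0.6712.
Free chlorine required for 2.86 ppm HOCl: 2.86 / 0.6712 = 4.261 ppm.
FC to add: 4.261 − 0 = 4.261 mg/L as Cl₂.
Cl₂ equivalent: 4.261 mg/L × 920,000 L = 3920 g.
Product at 71.4% available Cl: 3920 / 0.714 = 5490 g.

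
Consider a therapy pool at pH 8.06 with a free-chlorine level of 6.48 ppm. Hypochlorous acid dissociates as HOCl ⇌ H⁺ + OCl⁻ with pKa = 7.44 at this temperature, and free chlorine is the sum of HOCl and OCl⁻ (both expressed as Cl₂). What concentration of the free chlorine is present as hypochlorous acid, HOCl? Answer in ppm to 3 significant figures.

[OCl⁻]/[HOCl] = 10^(pH − pKa) = 10^(8.06 − 7.44) = 10^0.62 = 4.169.
Fraction as HOCl = 1 / (1 + 4.169) = 0.1935.
HOCl = 0.1935 × 6.48 ppm = 1.254 ppm.

1.25 ppm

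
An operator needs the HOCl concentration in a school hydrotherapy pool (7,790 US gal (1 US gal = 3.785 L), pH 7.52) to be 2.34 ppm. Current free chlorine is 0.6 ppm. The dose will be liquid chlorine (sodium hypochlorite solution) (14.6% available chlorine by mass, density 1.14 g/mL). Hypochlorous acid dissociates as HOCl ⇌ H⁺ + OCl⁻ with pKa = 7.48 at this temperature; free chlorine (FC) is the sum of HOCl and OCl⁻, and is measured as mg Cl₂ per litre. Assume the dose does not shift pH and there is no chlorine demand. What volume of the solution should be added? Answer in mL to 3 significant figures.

Volume: 7,790 US gal × 3.785 L/gal = 29,485 L.
[OCl⁻]/[HOCl] = 10^(pH − pKa) = 10^(7.52 − 7.48) = 1.096; fraction as HOCl = 1/(1 + 1.096) = 0.477.
Free chlorine required for 2.34 ppm HOCl: 2.34 / 0.477 = 4.906 ppm.
FC to add: 4.906 − 0.6 = 4.306 mg/L as Cl₂.
Cl₂ equivalent: 4.306 mg/L × 29,485 L = 127 g.
Product at 14.6% available Cl: 127 / 0.146 = 869.6 g.
Volume: 869.6 g ÷ 1.14 g/mL = 762.8 mL.

763 mL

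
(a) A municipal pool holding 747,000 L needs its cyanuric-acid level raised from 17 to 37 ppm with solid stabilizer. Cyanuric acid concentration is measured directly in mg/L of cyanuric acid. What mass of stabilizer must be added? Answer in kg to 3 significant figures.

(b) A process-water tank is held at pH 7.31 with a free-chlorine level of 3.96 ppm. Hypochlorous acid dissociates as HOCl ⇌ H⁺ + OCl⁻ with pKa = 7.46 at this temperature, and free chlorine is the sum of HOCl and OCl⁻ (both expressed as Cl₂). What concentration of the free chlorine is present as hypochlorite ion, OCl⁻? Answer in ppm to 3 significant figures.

(a) 14.9 kg; (b) 1.64 ppm

(a) CYA to add: (37 − 17) = 20 mg/L × 747,000 L = 14,940 g cyanuric acid.

(b) [OCl⁻]/[HOCl] = 10^(pH − pKa) = 10^(7.31 − 7.46) = 10^-0.15 = 0.7079.
(b) Fraction as HOCl = 1 / (1 + 0.7079) = 0.5855.
(b) OCl⁻ = (1 − 0.5855) × 3.96 ppm = 1.641 ppm.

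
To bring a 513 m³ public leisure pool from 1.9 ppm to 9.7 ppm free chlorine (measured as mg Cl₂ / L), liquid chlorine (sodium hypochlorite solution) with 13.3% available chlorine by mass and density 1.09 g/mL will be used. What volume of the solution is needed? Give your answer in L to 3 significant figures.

Volume: 513 m³ = 513,000 L.
Chlorine deficit: 9.7 − 1.9 = 7.8 ppm = 7.8 mg/L as Cl₂.
Cl₂ equivalent needed: 7.8 mg/L × 513,000 L = 4,001,000 mg = 4001 g.
Product at 13.3% available chlorine: 4001 / 0.133 = 30,090 g.
Volume at density 1.09 g/mL: 30,090 g ÷ 1.09 g/mL = 27,600 mL.

27.6 L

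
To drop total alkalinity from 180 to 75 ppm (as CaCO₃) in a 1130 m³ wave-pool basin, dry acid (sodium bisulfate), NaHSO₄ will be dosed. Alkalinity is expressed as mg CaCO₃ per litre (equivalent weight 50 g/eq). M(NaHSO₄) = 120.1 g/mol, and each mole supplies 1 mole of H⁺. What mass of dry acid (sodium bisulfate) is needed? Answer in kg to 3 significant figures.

Volume: 1130 m³ = 1,130,000 L.
Alkalinity to neutralize: (180 − 75) = 105 mg/L as CaCO₃ × 1,130,000 L = 118,600 g as CaCO₃.
Equivalents of H⁺ required: 118,600 ÷ 50 g/eq = 2373 eq = 2373 mol NaHSO₄.
Mass of NaHSO₄: 2373 × 120.1 = 285,000 g.

285 kg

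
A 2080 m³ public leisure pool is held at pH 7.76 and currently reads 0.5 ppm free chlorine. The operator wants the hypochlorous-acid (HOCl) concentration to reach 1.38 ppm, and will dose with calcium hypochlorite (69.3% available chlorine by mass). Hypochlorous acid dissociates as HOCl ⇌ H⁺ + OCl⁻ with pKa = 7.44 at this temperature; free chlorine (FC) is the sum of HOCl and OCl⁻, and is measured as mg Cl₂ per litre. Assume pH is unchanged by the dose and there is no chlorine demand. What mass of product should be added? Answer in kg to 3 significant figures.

11.3 kg

Volume: 2080 m³ = 2,080,000 L.
[OCl⁻]/[HOCl] = 10^(pH − pKa) = 10^(7.76 − 7.44) = 2.089; fraction as HOCl = 1/(1 + 2.089) = 0.3237.
Free chlorine required for 1.38 ppm HOCl: 1.38 / 0.3237 = 4.263 ppm.
FC to add: 4.263 − 0.5 = 3.763 mg/L as Cl₂.
Cl₂ equivalent: 3.763 mg/L × 2,080,000 L = 7828 g.
Product at 69.3% available Cl: 7828 / 0.693 = 11,300 g.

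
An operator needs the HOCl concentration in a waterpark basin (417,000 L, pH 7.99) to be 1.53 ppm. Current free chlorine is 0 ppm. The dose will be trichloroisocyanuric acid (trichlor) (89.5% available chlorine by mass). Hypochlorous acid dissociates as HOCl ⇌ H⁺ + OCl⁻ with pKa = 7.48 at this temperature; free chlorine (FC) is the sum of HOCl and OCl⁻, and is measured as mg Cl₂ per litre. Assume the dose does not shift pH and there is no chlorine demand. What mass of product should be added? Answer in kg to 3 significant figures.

3.02 kg

[OCl⁻]/[HOCl] = 10^(pH − pKa) = 10^(7.99 − 7.48) = 3.236; fraction as HOCl = 1/(1 + 3.236) = 0.2361.
Free chlorine required for 1.53 ppm HOCl: 1.53 / 0.2361 = 6.481 ppm.
FC to add: 6.481 − 0 = 6.481 mg/L as Cl₂.
Cl₂ equivalent: 6.481 mg/L × 417,000 L = 2703 g.
Product at 89.5% available Cl: 2703 / 0.895 = 3020 g.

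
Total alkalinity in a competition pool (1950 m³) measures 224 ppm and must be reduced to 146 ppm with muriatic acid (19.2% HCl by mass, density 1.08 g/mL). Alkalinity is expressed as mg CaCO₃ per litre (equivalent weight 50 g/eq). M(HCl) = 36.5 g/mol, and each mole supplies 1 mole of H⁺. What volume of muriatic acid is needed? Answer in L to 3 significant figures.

Volume: 1950 m³ = 1,950,000 L.
Alkalinity to neutralize: (224 − 146) = 78 mg/L as CaCO₃ × 1,950,000 L = 152,100 g as CaCO₃.
Equivalents of H⁺ required: 152,100 ÷ 50 g/eq = 3042 eq = 3042 mol HCl.
Mass of HCl: 3042 × 36.5 = 111,000 g.
Mass of 19.2% solution: 111,000 / 0.192 = 578,300 g.
Volume: 578,300 g ÷ 1.08 g/mL = 535,500 mL.

535 L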